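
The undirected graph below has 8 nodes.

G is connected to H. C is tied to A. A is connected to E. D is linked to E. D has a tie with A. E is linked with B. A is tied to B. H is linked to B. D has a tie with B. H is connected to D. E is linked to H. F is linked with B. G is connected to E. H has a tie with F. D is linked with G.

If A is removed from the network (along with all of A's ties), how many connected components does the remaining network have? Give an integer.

2

Without A, the remaining ties split the others into: {B, D, E, F, G, H}; {C}.
That's 2 separate components.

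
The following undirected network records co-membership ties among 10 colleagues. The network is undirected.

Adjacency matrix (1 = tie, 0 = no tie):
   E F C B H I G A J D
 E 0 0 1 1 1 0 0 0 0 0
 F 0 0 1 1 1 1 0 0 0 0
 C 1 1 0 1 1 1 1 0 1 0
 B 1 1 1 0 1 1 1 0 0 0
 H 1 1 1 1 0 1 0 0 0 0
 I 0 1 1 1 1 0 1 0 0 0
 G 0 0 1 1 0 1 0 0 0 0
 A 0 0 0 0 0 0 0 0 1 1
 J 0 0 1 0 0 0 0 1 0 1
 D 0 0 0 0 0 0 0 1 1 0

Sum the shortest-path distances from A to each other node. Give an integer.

Distances from A: B:3, C:2, D:1, E:3, F:3, G:3, H:3, I:3, J:1.
Sum = 3 + 2 + 1 + 3 + 3 + 3 + 3 + 3 + 1 = 22.

22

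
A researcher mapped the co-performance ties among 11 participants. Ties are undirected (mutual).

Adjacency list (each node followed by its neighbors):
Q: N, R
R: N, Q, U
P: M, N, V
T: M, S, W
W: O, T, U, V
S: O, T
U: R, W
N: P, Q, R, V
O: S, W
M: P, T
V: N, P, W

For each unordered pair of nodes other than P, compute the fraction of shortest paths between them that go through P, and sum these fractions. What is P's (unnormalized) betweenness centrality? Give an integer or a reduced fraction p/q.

161/30

Pairs whose geodesics pass through P — R–M: 1; Q–M: 1; Q–T: 1/3; Q–S: 1/5; N–M: 1; N–T: 1/2; N–S: 1/3; V–M: 1.
All other pairs contribute 0.
Summing the contributions gives betweenness(P) = 161/30.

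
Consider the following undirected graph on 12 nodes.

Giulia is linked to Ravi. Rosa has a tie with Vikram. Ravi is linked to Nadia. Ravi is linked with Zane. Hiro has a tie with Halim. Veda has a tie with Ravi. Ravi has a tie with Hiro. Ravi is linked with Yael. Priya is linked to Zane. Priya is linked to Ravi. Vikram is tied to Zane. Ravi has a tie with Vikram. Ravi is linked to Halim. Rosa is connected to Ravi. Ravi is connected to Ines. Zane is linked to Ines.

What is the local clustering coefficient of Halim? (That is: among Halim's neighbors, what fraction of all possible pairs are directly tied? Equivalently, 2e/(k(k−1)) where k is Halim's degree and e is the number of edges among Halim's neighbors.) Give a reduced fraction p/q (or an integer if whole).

1

Halim's neighbors: Hiro and Ravi (k = 2).
Possible neighbor pairs: C(2,2) = 1. Edges among them: Hiro–Ravi → e = 1.
Clustering(Halim) = 1/1.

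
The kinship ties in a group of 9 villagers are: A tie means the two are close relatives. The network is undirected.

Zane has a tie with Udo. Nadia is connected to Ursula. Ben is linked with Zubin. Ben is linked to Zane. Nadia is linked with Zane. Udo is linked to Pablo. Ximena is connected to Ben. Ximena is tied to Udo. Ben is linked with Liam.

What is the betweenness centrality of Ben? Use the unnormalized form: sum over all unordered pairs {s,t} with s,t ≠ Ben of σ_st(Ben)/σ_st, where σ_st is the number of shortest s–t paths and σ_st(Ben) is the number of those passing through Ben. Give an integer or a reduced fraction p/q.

29/2

Pairs whose geodesics pass through Ben — Zubin–Udo: 2/2; Zubin–Ursula: 1; Zubin–Zane: 1; Zubin–Liam: 1; Zubin–Pablo: 2/2; Zubin–Ximena: 1; Zubin–Nadia: 1; Udo–Liam: 2/2; Ursula–Liam: 1; Ursula–Ximena: 1/2; Zane–Liam: 1; Zane–Ximena: 1/2; Liam–Pablo: 2/2; Liam–Ximena: 1 … (+2 more pairs).
All other pairs contribute 0.
Summing the contributions gives betweenness(Ben) = 29/2.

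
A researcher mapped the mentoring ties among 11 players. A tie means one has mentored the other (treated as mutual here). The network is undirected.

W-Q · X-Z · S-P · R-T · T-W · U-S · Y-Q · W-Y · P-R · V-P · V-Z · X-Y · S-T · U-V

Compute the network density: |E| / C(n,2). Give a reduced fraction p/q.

There are 14 edges and 11 nodes, so the maximum possible is C(11,2) = 55.
Density = 14/55.

14/55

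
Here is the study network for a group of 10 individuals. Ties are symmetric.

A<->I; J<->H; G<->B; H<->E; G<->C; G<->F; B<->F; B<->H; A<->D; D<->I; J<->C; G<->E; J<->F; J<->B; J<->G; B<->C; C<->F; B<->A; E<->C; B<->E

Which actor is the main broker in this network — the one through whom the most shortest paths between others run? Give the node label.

Unnormalized betweenness of each node: A:14, B:79/4, C:7/12, D:0, E:2/3, F:0, G:7/12, H:1/4, I:0, J:7/6.
B has the largest value, 79/4, making it the main broker — the node through which the most shortest paths run.

B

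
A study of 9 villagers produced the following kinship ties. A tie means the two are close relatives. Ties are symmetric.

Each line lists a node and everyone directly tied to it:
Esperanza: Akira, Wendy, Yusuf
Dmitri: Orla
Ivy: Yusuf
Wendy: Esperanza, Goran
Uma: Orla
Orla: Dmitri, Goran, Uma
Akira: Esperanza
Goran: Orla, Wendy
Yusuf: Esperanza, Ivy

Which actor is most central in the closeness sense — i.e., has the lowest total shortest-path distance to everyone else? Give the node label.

Farness (sum of distances to all others) for each node — Akira:25, Dmitri:28, Esperanza:18, Goran:18, Ivy:30, Orla:21, Uma:28, Wendy:17, Yusuf:23.
The smallest farness is 17, for Wendy, so Wendy has the highest closeness.

Wendy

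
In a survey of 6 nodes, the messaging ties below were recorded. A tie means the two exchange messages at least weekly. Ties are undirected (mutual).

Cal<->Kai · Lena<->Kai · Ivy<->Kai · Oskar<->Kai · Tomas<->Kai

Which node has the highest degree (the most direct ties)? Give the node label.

Kai

Degrees — Cal:1, Ivy:1, Kai:5, Lena:1, Oskar:1, Tomas:1.
The maximum is 5, attained only by Kai.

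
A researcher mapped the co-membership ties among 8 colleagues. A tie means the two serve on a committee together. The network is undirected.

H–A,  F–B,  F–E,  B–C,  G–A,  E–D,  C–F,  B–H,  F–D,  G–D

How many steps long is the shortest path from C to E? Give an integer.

2

One shortest route is C – F – E, which uses 2 edges, and C and E are not directly tied, so nothing shorter exists. So d(C,E) = 2.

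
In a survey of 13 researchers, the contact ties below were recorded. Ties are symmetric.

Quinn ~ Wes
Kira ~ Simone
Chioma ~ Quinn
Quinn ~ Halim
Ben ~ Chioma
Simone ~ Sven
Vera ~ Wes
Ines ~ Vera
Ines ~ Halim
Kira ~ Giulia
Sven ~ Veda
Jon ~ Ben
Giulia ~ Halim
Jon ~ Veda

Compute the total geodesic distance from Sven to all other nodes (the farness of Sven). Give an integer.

Distances from Sven: Ben:3, Chioma:4, Giulia:3, Halim:4, Ines:5, Jon:2, Kira:2, Quinn:5, Simone:1, Veda:1, Vera:6, Wes:6.
Sum = 3 + 4 + 3 + 4 + 5 + 2 + 2 + 5 + 1 + 1 + 6 + 6 = 42.

42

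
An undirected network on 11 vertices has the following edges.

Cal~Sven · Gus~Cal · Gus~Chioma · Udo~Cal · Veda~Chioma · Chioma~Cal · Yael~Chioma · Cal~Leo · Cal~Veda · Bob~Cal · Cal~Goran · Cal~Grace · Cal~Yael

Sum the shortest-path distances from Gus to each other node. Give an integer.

Distances from Gus: Bob:2, Cal:1, Chioma:1, Goran:2, Grace:2, Leo:2, Sven:2, Udo:2, Veda:2, Yael:2.
Sum = 2 + 1 + 1 + 2 + 2 + 2 + 2 + 2 + 2 + 2 = 18.

18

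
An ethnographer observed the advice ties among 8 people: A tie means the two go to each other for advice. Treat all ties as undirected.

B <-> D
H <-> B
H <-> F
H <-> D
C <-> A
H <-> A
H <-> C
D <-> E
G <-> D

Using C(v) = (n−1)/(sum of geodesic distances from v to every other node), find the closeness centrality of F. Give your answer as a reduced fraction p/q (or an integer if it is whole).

7/15

Distances from F: A:2, B:2, C:2, D:2, E:3, G:3, H:1. Sum = 15.
n = 8, so closeness = 7/15.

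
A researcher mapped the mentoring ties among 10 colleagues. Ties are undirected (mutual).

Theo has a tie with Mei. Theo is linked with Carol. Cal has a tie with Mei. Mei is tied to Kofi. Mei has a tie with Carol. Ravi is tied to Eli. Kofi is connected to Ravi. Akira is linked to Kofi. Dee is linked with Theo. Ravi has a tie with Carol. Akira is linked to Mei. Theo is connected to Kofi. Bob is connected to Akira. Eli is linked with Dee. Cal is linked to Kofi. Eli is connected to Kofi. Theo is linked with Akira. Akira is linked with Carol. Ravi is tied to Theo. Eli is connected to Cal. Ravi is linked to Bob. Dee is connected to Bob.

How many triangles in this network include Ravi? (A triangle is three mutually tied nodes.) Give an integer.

Ravi's neighbors: Bob, Carol, Eli, Kofi, and Theo.
Neighbor pairs that are themselves tied: Ravi–Carol–Theo; Ravi–Eli–Kofi; Ravi–Kofi–Theo. Each forms one triangle with Ravi, for 3 in total.

3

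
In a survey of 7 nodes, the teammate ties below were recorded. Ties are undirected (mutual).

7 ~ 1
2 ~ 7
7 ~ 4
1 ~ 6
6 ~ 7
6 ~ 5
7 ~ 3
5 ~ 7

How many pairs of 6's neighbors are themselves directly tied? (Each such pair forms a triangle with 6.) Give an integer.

2

6's neighbors: 1, 5, and 7.
Neighbor pairs that are themselves tied: 6–1–7; 6–5–7. Each forms one triangle with 6, for 2 in total.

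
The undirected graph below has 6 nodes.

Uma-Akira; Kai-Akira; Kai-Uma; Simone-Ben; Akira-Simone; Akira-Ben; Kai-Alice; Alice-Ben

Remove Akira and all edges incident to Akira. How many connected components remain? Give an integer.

Akira's neighbors (Ben, Kai, Simone, and Uma) remain reachable from one another through other ties, so the rest of the network stays in one piece.

1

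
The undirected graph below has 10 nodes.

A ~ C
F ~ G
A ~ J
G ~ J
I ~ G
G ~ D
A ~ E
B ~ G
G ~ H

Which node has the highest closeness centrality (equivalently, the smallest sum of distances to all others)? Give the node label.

Farness (sum of distances to all others) for each node — A:20, B:22, C:28, D:22, E:28, F:22, G:14, H:22, I:22, J:16.
The smallest farness is 14, for G, so G has the highest closeness.

G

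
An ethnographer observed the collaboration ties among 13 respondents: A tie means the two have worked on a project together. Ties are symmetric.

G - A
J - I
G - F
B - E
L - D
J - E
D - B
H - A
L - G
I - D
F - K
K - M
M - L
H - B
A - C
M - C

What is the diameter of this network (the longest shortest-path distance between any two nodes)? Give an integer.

5

Eccentricity of each node (its greatest distance to any other): A:4, B:4, C:5, D:3, E:5, F:5, G:4, H:4, I:4, J:5, K:5, L:3, M:4.
The maximum eccentricity is 5, realized for instance by the pair E–F via E – B – H – A – G – F. So the diameter is 5.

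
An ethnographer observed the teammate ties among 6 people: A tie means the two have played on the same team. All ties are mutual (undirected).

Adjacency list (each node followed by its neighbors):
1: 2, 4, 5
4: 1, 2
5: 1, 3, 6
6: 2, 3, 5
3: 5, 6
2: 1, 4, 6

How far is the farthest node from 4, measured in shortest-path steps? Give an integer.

Distances from 4: 1:1, 2:1, 3:3, 5:2, 6:2.
The largest is 3 (to 3), so the eccentricity of 4 is 3.

3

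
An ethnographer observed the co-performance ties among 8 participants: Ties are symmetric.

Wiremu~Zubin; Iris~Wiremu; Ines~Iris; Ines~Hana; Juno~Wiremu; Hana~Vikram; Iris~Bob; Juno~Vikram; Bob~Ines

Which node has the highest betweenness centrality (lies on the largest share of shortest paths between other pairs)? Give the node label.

Wiremu

Unnormalized betweenness of each node: Bob:0, Hana:3, Ines:9/2, Iris:13/2, Juno:7/2, Vikram:5/2, Wiremu:9, Zubin:0.
Wiremu has the largest value, 9, making it the main broker — the node through which the most shortest paths run.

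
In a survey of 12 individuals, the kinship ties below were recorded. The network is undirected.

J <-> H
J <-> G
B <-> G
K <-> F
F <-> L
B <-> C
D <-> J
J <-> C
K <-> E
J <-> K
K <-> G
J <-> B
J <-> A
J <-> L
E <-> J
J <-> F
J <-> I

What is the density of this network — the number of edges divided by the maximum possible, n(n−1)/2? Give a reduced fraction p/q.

There are 17 edges and 12 nodes, so the maximum possible is C(12,2) = 66.
Density = 17/66.

17/66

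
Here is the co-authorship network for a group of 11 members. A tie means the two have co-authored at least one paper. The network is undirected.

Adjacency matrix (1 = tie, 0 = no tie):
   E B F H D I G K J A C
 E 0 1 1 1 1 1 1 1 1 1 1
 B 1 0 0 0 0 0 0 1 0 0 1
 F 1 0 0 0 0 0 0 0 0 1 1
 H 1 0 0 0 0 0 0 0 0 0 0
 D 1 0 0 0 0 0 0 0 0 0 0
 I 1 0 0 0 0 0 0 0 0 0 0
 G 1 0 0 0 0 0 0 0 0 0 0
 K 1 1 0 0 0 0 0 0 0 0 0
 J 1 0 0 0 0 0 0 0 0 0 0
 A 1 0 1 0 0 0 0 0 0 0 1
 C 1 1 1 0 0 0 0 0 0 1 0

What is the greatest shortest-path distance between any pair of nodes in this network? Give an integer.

2

Eccentricity of each node (its greatest distance to any other): A:2, B:2, C:2, D:2, E:1, F:2, G:2, H:2, I:2, J:2, K:2.
The maximum eccentricity is 2, realized for instance by the pair B–F via B – E – F. So the diameter is 2.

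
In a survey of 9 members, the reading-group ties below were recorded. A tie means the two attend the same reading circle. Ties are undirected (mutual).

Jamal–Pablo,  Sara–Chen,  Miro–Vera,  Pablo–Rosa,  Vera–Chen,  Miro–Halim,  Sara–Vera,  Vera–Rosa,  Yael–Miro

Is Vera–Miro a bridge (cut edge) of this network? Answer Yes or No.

Without the Vera–Miro edge there is no alternate route between Vera and Miro, so the network disconnects. It is a bridge.

Yes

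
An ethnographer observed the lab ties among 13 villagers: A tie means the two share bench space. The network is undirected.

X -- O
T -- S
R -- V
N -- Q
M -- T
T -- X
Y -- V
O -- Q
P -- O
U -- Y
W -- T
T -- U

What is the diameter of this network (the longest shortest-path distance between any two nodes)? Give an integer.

8

Eccentricity of each node (its greatest distance to any other): M:5, N:8, O:6, P:7, Q:7, R:8, S:5, T:4, U:5, V:7, W:5, X:5, Y:6.
The maximum eccentricity is 8, realized for instance by the pair R–N via R – V – Y – U – T – X – O – Q – N. So the diameter is 8.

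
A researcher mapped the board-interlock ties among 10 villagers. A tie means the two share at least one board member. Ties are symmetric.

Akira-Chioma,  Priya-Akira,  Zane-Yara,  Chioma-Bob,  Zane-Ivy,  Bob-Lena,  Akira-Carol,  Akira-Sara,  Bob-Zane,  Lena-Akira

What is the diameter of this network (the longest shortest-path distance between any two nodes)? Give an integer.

5

Eccentricity of each node (its greatest distance to any other): Akira:4, Bob:3, Carol:5, Chioma:3, Ivy:5, Lena:3, Priya:5, Sara:5, Yara:5, Zane:4.
The maximum eccentricity is 5, realized for instance by the pair Ivy–Sara via Ivy – Zane – Bob – Chioma – Akira – Sara. So the diameter is 5.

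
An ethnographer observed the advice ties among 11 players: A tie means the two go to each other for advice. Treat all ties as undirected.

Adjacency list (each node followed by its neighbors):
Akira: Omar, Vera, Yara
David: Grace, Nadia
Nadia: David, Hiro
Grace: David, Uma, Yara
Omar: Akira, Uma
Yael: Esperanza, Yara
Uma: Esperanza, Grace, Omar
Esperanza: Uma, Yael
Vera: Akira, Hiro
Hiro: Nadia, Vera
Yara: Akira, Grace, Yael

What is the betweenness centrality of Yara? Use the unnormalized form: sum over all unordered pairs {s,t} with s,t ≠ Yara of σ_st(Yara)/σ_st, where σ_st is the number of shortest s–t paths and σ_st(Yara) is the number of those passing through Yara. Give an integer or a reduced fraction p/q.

65/6

Pairs whose geodesics pass through Yara — Hiro–Esperanza: 1/3; Hiro–Yael: 1; Vera–Esperanza: 1/2; Vera–Yael: 1; Vera–Grace: 1; Akira–Esperanza: 1/2; Akira–Yael: 1; Akira–Grace: 1; Akira–David: 1; Omar–Yael: 1/2; Yael–Grace: 1; Yael–David: 1; Yael–Nadia: 1.
All other pairs contribute 0.
Summing the contributions gives betweenness(Yara) = 65/6.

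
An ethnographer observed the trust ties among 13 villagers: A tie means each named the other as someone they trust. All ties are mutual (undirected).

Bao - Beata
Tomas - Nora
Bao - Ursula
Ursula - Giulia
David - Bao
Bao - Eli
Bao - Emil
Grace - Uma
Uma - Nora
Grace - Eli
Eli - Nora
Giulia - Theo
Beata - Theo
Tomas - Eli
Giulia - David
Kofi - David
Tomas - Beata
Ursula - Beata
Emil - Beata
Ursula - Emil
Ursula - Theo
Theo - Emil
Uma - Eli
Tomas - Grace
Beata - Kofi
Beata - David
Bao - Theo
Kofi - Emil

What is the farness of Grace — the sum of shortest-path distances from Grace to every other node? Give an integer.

Distances from Grace: Bao:2, Beata:2, David:3, Eli:1, Emil:3, Giulia:4, Kofi:3, Nora:2, Theo:3, Tomas:1, Uma:1, Ursula:3.
Sum = 2 + 2 + 3 + 1 + 3 + 4 + 3 + 2 + 3 + 1 + 1 + 3 = 28.

28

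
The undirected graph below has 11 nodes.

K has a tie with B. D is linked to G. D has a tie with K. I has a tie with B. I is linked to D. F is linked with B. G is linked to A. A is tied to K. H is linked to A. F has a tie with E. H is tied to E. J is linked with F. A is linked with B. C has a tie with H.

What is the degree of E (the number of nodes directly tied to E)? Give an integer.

2

E is directly tied to F and H. That is 2 neighbors, so the degree of E is 2.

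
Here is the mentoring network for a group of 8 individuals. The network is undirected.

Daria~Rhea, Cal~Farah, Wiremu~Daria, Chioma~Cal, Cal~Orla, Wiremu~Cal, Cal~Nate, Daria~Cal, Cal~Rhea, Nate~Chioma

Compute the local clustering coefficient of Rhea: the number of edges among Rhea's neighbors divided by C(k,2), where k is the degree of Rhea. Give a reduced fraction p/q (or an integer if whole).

Rhea's neighbors: Cal and Daria (k = 2).
Possible neighbor pairs: C(2,2) = 1. Edges among them: Cal–Daria → e = 1.
Clustering(Rhea) = 1/1.

1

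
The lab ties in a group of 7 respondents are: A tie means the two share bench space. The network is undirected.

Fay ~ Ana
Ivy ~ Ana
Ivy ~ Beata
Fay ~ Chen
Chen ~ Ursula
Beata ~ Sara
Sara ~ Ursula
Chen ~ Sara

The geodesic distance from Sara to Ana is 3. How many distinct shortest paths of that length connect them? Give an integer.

2

The shortest distance is 3. The length-3 paths are: Sara–Beata–Ivy–Ana; Sara–Chen–Fay–Ana.
That gives 2 distinct shortest paths.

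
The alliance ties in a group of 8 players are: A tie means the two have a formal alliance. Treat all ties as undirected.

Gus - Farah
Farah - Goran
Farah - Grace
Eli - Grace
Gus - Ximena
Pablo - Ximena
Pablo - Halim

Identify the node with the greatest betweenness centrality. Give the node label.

Farah

Unnormalized betweenness of each node: Eli:0, Farah:14, Goran:0, Grace:6, Gus:12, Halim:0, Pablo:6, Ximena:10.
Farah has the largest value, 14, making it the main broker — the node through which the most shortest paths run.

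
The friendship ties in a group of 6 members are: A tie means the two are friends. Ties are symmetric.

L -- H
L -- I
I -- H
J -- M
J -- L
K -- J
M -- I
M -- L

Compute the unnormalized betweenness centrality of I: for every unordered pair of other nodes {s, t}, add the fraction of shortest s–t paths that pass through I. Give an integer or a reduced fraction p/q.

Pairs whose geodesics pass through I — M–H: 1/2.
All other pairs contribute 0.
Summing the contributions gives betweenness(I) = 1/2.

1/2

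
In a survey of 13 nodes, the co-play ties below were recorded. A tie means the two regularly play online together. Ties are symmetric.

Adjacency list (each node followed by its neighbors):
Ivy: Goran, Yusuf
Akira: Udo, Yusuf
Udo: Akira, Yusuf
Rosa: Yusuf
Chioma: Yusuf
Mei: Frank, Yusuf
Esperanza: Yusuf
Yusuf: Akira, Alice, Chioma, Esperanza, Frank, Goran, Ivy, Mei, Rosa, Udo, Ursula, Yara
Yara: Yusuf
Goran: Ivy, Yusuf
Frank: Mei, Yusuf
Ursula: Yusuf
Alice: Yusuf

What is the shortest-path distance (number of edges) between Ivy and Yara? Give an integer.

2

One shortest route is Ivy – Yusuf – Yara, which uses 2 edges, and Ivy and Yara are not directly tied, so nothing shorter exists. So d(Ivy,Yara) = 2.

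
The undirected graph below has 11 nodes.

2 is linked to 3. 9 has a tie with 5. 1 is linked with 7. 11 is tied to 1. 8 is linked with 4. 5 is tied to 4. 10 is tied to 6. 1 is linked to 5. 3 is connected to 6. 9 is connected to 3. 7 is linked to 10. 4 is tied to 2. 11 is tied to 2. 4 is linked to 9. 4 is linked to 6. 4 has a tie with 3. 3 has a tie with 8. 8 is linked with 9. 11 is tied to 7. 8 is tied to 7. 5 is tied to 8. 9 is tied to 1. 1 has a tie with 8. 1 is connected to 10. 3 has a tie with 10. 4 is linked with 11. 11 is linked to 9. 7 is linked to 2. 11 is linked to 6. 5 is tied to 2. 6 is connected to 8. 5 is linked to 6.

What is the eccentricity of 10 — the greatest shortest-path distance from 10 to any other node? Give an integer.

Distances from 10: 1:1, 2:2, 3:1, 4:2, 5:2, 6:1, 7:1, 8:2, 9:2, 11:2.
The largest is 2 (to 2, 4, 9, 8, 5, and 11), so the eccentricity of 10 is 2.

2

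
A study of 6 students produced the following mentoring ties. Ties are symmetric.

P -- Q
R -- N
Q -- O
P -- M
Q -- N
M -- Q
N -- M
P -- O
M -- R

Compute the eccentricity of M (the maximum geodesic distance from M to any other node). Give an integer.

2

Distances from M: N:1, O:2, P:1, Q:1, R:1.
The largest is 2 (to O), so the eccentricity of M is 2.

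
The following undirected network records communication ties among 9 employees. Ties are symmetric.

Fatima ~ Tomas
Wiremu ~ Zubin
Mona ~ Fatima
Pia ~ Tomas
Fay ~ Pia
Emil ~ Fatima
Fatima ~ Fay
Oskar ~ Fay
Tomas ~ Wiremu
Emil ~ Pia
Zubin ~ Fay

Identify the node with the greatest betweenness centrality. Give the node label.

Fay

Unnormalized betweenness of each node: Emil:2/3, Fatima:21/2, Fay:35/3, Mona:0, Oskar:0, Pia:7/2, Tomas:14/3, Wiremu:1, Zubin:2.
Fay has the largest value, 35/3, making it the main broker — the node through which the most shortest paths run.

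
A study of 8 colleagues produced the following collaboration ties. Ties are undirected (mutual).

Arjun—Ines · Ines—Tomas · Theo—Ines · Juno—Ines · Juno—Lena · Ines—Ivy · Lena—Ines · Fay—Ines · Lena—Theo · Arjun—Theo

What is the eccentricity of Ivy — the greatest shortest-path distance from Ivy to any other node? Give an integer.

Distances from Ivy: Arjun:2, Fay:2, Ines:1, Juno:2, Lena:2, Theo:2, Tomas:2.
The largest is 2 (to Arjun, Tomas, Juno, Fay, Theo, and Lena), so the eccentricity of Ivy is 2.

2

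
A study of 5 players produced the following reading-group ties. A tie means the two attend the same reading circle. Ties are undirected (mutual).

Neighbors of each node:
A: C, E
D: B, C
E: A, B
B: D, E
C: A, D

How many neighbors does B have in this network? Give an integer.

2

B is directly tied to D and E. That is 2 neighbors, so the degree of B is 2.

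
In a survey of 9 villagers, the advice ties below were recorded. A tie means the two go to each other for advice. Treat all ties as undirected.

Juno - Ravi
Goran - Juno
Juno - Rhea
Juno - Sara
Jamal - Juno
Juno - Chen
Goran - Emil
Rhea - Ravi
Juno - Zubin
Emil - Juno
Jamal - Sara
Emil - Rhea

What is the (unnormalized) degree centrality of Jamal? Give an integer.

Jamal is directly tied to Juno and Sara. That is 2 neighbors, so the degree of Jamal is 2.

2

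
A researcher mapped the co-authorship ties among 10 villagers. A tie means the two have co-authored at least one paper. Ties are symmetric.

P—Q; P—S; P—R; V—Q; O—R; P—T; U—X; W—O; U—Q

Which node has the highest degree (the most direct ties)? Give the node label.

Degrees — O:2, P:4, Q:3, R:2, S:1, T:1, U:2, V:1, W:1, X:1.
The maximum is 4, attained only by P.

P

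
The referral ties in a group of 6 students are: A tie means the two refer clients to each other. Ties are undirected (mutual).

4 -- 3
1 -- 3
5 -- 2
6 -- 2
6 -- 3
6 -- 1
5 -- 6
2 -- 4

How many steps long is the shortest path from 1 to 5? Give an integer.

2

One shortest route is 1 – 6 – 5, which uses 2 edges, and 1 and 5 are not directly tied, so nothing shorter exists. So d(1,5) = 2.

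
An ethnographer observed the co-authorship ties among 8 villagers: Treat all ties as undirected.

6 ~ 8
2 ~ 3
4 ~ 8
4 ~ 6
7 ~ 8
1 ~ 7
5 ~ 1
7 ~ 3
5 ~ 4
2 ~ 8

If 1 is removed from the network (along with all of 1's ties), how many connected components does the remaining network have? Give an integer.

1's neighbors (5 and 7) remain reachable from one another through other ties, so the rest of the network stays in one piece.

1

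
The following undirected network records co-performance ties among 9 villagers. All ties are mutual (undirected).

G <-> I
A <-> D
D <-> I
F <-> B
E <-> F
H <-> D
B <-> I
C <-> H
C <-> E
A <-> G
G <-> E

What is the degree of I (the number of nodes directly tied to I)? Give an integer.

3

I is directly tied to B, D, and G. That is 3 neighbors, so the degree of I is 3.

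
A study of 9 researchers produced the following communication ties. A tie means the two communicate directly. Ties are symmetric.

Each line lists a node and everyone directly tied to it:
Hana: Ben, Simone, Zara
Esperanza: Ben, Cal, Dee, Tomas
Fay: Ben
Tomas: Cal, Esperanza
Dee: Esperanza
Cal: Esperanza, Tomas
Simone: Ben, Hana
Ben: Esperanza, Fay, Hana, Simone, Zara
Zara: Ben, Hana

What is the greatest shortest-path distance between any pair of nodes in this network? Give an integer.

3

Eccentricity of each node (its greatest distance to any other): Ben:2, Cal:3, Dee:3, Esperanza:2, Fay:3, Hana:3, Simone:3, Tomas:3, Zara:3.
The maximum eccentricity is 3, realized for instance by the pair Hana–Cal via Hana – Ben – Esperanza – Cal. So the diameter is 3.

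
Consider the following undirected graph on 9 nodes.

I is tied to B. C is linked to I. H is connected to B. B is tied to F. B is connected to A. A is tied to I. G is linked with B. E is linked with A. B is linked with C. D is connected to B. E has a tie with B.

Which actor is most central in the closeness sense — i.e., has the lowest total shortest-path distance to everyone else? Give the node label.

B

Farness (sum of distances to all others) for each node — A:13, B:8, C:14, D:15, E:14, F:15, G:15, H:15, I:13.
The smallest farness is 8, for B, so B has the highest closeness.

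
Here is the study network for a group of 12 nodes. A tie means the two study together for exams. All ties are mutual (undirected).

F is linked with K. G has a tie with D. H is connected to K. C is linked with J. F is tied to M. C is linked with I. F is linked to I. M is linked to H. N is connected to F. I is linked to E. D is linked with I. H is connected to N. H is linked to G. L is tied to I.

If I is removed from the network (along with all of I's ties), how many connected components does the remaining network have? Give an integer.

4

Without I, the remaining ties split the others into: {D, F, G, H, K, M, N}; {C, J}; {E}; {L}.
That's 4 separate components.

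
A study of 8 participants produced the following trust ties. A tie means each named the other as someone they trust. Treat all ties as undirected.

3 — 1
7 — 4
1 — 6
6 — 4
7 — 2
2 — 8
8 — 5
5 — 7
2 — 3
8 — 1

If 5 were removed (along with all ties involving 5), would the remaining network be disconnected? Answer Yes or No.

No

Even without 5, every remaining node can still reach every other (the residual graph is connected), so 5 is not a cut vertex.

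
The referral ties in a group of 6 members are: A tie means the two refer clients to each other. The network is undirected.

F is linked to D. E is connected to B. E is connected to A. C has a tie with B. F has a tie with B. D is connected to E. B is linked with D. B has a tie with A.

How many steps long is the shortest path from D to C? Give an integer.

2

One shortest route is D – B – C, which uses 2 edges, and D and C are not directly tied, so nothing shorter exists. So d(D,C) = 2.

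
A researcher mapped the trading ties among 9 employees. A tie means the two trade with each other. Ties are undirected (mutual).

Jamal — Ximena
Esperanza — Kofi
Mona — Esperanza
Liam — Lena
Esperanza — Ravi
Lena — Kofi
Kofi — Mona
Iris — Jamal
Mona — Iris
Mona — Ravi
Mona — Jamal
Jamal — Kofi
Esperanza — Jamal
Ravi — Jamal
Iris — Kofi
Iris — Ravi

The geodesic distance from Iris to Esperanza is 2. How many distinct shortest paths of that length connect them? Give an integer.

4

The shortest distance is 2. The length-2 paths are: Iris–Mona–Esperanza; Iris–Kofi–Esperanza; Iris–Jamal–Esperanza; Iris–Ravi–Esperanza.
That gives 4 distinct shortest paths.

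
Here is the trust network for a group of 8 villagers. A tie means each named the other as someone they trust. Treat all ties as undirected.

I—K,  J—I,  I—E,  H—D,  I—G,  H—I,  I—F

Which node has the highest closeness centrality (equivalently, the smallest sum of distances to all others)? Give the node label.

Farness (sum of distances to all others) for each node — D:18, E:14, F:14, G:14, H:12, I:8, J:14, K:14.
The smallest farness is 8, for I, so I has the highest closeness.

I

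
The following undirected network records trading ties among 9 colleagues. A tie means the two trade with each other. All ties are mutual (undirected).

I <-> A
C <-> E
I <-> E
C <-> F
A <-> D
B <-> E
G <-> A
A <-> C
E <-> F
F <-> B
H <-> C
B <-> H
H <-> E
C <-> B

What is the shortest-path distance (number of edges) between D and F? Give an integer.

3

One shortest route is D – A – C – F, which uses 3 edges, and at distance 2 from D we only reach {C, G, I}, which does not include F. So d(D,F) = 3.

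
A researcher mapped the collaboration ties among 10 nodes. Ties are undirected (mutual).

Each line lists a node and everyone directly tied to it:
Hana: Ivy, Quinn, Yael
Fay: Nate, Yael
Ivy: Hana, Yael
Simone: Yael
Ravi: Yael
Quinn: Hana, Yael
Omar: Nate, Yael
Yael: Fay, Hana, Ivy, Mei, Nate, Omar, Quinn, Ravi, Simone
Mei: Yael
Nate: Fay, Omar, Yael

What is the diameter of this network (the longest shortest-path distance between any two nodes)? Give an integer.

2

Eccentricity of each node (its greatest distance to any other): Fay:2, Hana:2, Ivy:2, Mei:2, Nate:2, Omar:2, Quinn:2, Ravi:2, Simone:2, Yael:1.
The maximum eccentricity is 2, realized for instance by the pair Ravi–Omar via Ravi – Yael – Omar. So the diameter is 2.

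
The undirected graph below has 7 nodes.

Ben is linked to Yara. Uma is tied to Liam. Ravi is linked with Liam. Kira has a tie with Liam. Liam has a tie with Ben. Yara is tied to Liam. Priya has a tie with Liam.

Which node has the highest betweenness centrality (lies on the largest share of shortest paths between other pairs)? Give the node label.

Liam

Unnormalized betweenness of each node: Ben:0, Kira:0, Liam:14, Priya:0, Ravi:0, Uma:0, Yara:0.
Liam has the largest value, 14, making it the main broker — the node through which the most shortest paths run.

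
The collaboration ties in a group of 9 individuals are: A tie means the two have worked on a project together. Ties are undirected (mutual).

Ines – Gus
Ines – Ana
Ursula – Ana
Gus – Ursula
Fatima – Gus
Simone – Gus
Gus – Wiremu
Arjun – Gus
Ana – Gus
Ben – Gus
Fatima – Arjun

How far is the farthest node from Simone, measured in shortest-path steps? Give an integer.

2

Distances from Simone: Ana:2, Arjun:2, Ben:2, Fatima:2, Gus:1, Ines:2, Ursula:2, Wiremu:2.
The largest is 2 (to Arjun, Ursula, Ana, Ben, Fatima, Wiremu, and Ines), so the eccentricity of Simone is 2.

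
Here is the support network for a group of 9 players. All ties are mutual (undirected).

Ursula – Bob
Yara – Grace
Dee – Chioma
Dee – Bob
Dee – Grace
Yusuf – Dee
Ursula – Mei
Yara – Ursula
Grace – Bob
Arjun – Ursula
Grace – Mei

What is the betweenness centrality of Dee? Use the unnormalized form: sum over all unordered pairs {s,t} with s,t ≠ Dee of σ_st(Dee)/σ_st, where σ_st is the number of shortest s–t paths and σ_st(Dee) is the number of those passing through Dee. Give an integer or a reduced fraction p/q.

Pairs whose geodesics pass through Dee — Mei–Yusuf: 1; Mei–Chioma: 1; Yusuf–Ursula: 1; Yusuf–Chioma: 1; Yusuf–Arjun: 1; Yusuf–Grace: 1; Yusuf–Bob: 1; Yusuf–Yara: 1; Ursula–Chioma: 1; Chioma–Arjun: 1; Chioma–Grace: 1; Chioma–Bob: 1; Chioma–Yara: 1.
All other pairs contribute 0.
Summing the contributions gives betweenness(Dee) = 13.

13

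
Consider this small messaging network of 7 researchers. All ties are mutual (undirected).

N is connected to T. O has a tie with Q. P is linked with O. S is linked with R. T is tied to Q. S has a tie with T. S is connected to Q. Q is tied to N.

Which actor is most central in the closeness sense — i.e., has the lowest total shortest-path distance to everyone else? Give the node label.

Farness (sum of distances to all others) for each node — N:12, O:11, P:16, Q:8, R:15, S:10, T:10.
The smallest farness is 8, for Q, so Q has the highest closeness.

Q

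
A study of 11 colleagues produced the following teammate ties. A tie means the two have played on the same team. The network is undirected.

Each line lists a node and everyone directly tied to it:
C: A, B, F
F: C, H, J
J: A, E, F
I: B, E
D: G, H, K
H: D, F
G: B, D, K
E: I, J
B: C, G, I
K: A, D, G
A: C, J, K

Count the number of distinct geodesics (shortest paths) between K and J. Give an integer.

1

The shortest distance is 2, and the only length-2 path is K–A–J. So there is exactly 1 shortest path.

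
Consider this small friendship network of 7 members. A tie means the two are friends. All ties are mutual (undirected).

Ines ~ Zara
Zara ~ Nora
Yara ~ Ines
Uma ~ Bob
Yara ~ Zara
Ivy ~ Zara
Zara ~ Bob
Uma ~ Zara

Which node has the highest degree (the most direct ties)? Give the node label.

Degrees — Bob:2, Ines:2, Ivy:1, Nora:1, Uma:2, Yara:2, Zara:6.
The maximum is 6, attained only by Zara.

Zara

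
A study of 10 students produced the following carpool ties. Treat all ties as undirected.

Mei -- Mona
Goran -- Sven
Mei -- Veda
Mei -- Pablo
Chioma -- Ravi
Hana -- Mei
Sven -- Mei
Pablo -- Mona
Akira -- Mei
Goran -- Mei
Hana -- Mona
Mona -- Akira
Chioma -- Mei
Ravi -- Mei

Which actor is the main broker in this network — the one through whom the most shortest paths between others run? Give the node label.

Mei

Unnormalized betweenness of each node: Akira:0, Chioma:0, Goran:0, Hana:0, Mei:59/2, Mona:3/2, Pablo:0, Ravi:0, Sven:0, Veda:0.
Mei has the largest value, 59/2, making it the main broker — the node through which the most shortest paths run.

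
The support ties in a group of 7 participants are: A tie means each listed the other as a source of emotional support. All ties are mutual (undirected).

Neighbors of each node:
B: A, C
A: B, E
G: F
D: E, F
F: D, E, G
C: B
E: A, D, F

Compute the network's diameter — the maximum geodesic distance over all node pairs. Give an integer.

Eccentricity of each node (its greatest distance to any other): A:3, B:4, C:5, D:4, E:3, F:4, G:5.
The maximum eccentricity is 5, realized for instance by the pair C–G via C – B – A – E – F – G. So the diameter is 5.

5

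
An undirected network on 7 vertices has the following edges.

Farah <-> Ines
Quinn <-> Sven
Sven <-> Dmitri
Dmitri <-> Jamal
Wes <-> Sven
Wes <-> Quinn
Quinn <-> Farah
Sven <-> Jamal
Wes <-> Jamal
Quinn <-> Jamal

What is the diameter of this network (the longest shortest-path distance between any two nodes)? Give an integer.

4

Eccentricity of each node (its greatest distance to any other): Dmitri:4, Farah:3, Ines:4, Jamal:3, Quinn:2, Sven:3, Wes:3.
The maximum eccentricity is 4, realized for instance by the pair Ines–Dmitri via Ines – Farah – Quinn – Jamal – Dmitri. So the diameter is 4.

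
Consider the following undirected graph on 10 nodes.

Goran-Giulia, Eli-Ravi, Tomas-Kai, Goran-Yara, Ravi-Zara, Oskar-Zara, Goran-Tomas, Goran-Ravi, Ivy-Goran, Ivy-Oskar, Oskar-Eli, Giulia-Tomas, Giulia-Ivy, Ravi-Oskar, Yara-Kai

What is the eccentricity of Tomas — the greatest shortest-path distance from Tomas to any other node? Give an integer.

Distances from Tomas: Eli:3, Giulia:1, Goran:1, Ivy:2, Kai:1, Oskar:3, Ravi:2, Yara:2, Zara:3.
The largest is 3 (to Oskar, Zara, and Eli), so the eccentricity of Tomas is 3.

3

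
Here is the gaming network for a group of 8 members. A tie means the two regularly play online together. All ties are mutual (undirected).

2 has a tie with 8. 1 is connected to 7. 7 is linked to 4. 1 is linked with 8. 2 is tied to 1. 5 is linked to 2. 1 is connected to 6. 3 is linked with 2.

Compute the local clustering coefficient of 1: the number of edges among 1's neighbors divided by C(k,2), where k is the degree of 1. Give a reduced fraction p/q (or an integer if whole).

1's neighbors: 2, 6, 7, and 8 (k = 4).
Possible neighbor pairs: C(4,2) = 6. Edges among them: 2–8 → e = 1.
Clustering(1) = 1/6.

1/6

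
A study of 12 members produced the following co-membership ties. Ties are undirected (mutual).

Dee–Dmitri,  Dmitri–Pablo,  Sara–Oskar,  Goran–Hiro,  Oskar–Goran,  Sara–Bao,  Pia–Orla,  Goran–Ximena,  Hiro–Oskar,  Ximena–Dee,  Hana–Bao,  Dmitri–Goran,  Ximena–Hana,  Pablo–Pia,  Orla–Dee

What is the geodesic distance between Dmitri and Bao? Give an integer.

4

One shortest route is Dmitri – Goran – Oskar – Sara – Bao, which uses 4 edges, and at distance 3 from Dmitri we only reach {Hana, Sara}, which does not include Bao. So d(Dmitri,Bao) = 4.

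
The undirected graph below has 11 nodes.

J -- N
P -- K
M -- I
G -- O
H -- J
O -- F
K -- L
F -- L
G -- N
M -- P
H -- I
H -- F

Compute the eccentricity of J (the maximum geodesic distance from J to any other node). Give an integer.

4

Distances from J: F:2, G:2, H:1, I:2, K:4, L:3, M:3, N:1, O:3, P:4.
The largest is 4 (to P and K), so the eccentricity of J is 4.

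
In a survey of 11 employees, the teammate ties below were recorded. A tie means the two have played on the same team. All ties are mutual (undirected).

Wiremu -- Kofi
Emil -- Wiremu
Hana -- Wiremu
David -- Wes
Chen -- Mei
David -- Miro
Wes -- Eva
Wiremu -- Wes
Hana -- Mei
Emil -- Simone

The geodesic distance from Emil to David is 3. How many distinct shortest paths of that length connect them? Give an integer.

1

The shortest distance is 3, and the only length-3 path is Emil–Wiremu–Wes–David. So there is exactly 1 shortest path.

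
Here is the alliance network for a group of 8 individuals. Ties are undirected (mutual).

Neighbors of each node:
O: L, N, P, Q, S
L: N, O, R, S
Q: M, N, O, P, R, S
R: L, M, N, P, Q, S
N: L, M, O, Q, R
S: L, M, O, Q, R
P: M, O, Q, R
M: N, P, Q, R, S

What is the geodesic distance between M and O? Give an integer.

One shortest route is M – Q – O, which uses 2 edges, and M and O are not directly tied, so nothing shorter exists. So d(M,O) = 2.

2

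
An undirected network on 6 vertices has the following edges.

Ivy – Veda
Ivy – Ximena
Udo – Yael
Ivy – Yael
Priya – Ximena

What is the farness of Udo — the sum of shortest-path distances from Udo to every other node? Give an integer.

13

Distances from Udo: Ivy:2, Priya:4, Veda:3, Ximena:3, Yael:1.
Sum = 2 + 4 + 3 + 3 + 1 = 13.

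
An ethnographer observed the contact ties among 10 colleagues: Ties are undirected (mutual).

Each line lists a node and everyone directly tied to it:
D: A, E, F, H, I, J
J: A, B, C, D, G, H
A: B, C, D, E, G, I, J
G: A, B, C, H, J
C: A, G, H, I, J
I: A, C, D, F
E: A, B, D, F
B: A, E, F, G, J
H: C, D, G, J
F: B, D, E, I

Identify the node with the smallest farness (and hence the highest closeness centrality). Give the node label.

Farness (sum of distances to all others) for each node — A:11, B:13, C:13, D:12, E:14, F:14, G:13, H:14, I:14, J:12.
The smallest farness is 11, for A, so A has the highest closeness.

A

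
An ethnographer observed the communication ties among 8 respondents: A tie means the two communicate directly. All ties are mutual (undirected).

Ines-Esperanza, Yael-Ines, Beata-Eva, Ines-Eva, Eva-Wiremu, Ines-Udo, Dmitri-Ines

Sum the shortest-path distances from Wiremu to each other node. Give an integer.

Distances from Wiremu: Beata:2, Dmitri:3, Esperanza:3, Eva:1, Ines:2, Udo:3, Yael:3.
Sum = 2 + 3 + 3 + 1 + 2 + 3 + 3 = 17.

17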